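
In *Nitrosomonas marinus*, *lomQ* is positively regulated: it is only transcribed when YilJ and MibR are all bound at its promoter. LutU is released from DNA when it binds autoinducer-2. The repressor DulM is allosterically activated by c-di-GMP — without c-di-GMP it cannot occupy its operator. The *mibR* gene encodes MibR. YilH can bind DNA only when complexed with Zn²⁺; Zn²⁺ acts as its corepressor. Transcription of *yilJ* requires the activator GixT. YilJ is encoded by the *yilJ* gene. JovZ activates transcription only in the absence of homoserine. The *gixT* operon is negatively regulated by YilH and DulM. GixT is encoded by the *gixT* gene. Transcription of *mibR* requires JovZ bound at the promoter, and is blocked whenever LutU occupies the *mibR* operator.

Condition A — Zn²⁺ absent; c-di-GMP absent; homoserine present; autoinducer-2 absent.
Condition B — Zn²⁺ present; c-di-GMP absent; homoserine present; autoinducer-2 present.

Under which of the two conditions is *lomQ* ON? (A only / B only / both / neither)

Condition A:
Zn²⁺ is absent, so YilH is inactive.
c-di-GMP is absent, so DulM is inactive.
With no repressor bound, *gixT* is transcribed.
So GixT is produced and active.
No repressor is bound and GixT is active, so *yilJ* is transcribed.
So YilJ is produced and active.
Homoserine is present, so JovZ is inactive.
Autoinducer-2 is absent, so LutU is active.
With repressor LutU bound, *mibR* is not transcribed.
So MibR is not produced.
Required activator MibR is absent, so *lomQ* is not transcribed.
→ *lomQ* is OFF in A.
Condition B:
Zn²⁺ is present, so YilH is active.
c-di-GMP is absent, so DulM is inactive.
With repressor YilH bound, *gixT* is not transcribed.
So GixT is not produced.
Required activator GixT is absent, so *yilJ* is not transcribed.
So YilJ is not produced.
Homoserine is present, so JovZ is inactive.
Autoinducer-2 is present, so LutU is inactive.
Required activator JovZ is absent, so *mibR* is not transcribed.
So MibR is not produced.
Required activator YilJ is absent, so *lomQ* is not transcribed.
→ *lomQ* is OFF in B.

neither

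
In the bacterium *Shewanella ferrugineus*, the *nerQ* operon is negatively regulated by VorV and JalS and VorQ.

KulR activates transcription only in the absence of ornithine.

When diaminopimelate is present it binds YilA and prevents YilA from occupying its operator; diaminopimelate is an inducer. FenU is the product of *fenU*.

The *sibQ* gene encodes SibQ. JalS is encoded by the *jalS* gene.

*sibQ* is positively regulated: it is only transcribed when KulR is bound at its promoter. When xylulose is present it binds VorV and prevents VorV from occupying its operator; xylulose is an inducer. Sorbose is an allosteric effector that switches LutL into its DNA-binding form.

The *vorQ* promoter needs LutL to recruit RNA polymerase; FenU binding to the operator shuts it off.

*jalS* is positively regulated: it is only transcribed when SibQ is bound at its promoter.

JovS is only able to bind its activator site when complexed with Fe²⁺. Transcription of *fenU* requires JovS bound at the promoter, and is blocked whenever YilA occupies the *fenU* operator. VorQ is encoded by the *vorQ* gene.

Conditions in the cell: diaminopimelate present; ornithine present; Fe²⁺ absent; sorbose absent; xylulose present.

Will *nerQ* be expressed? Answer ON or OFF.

ON

Xylulose is present, so VorV is inactive.
Ornithine is present, so KulR is inactive.
Required activator KulR is absent, so *sibQ* is not transcribed.
So SibQ is not produced.
Required activator SibQ is absent, so *jalS* is not transcribed.
So JalS is not produced.
Sorbose is absent, so LutL is inactive.
Diaminopimelate is present, so YilA is inactive.
Fe²⁺ is absent, so JovS is inactive.
Required activator JovS is absent, so *fenU* is not transcribed.
So FenU is not produced.
Required activator LutL is absent, so *vorQ* is not transcribed.
So VorQ is not produced.
With no repressor bound, *nerQ* is transcribed.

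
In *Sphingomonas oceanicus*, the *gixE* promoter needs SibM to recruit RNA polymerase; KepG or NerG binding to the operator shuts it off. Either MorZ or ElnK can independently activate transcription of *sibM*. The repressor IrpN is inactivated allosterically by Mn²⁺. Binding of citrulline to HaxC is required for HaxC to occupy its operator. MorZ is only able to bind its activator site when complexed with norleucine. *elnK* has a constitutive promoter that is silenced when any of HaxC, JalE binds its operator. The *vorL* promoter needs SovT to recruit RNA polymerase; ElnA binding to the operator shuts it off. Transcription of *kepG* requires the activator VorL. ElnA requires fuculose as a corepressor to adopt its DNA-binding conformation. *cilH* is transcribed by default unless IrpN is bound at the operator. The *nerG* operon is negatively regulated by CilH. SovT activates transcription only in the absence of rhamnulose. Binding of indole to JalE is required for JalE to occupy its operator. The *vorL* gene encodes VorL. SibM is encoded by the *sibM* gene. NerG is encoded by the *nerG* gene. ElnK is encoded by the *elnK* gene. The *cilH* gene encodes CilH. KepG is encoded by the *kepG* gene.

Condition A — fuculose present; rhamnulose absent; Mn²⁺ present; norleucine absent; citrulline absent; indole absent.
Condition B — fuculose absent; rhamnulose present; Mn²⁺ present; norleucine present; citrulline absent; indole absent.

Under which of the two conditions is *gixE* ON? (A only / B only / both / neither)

Condition A:
Fuculose is present, so ElnA is active.
Rhamnulose is absent, so SovT is active.
With repressor ElnA bound, *vorL* is not transcribed.
So VorL is not produced.
Required activator VorL is absent, so *kepG* is not transcribed.
So KepG is not produced.
Mn²⁺ is present, so IrpN is inactive.
With no repressor bound, *cilH* is transcribed.
So CilH is produced and active.
With repressor CilH bound, *nerG* is not transcribed.
So NerG is not produced.
Norleucine is absent, so MorZ is inactive.
Citrulline is absent, so HaxC is inactive.
Indole is absent, so JalE is inactive.
With no repressor bound, *elnK* is transcribed.
So ElnK is produced and active.
Activator ElnK is present, so *sibM* is transcribed.
So SibM is produced and active.
No repressor is bound and SibM is active, so *gixE* is transcribed.
→ *gixE* is ON in A.
Condition B:
Fuculose is absent, so ElnA is inactive.
Rhamnulose is present, so SovT is inactive.
Required activator SovT is absent, so *vorL* is not transcribed.
So VorL is not produced.
Required activator VorL is absent, so *kepG* is not transcribed.
So KepG is not produced.
Mn²⁺ is present, so IrpN is inactive.
With no repressor bound, *cilH* is transcribed.
So CilH is produced and active.
With repressor CilH bound, *nerG* is not transcribed.
So NerG is not produced.
Norleucine is present, so MorZ is active.
Citrulline is absent, so HaxC is inactive.
Indole is absent, so JalE is inactive.
With no repressor bound, *elnK* is transcribed.
So ElnK is produced and active.
Activator MorZ is present, so *sibM* is transcribed.
So SibM is produced and active.
No repressor is bound and SibM is active, so *gixE* is transcribed.
→ *gixE* is ON in B.

both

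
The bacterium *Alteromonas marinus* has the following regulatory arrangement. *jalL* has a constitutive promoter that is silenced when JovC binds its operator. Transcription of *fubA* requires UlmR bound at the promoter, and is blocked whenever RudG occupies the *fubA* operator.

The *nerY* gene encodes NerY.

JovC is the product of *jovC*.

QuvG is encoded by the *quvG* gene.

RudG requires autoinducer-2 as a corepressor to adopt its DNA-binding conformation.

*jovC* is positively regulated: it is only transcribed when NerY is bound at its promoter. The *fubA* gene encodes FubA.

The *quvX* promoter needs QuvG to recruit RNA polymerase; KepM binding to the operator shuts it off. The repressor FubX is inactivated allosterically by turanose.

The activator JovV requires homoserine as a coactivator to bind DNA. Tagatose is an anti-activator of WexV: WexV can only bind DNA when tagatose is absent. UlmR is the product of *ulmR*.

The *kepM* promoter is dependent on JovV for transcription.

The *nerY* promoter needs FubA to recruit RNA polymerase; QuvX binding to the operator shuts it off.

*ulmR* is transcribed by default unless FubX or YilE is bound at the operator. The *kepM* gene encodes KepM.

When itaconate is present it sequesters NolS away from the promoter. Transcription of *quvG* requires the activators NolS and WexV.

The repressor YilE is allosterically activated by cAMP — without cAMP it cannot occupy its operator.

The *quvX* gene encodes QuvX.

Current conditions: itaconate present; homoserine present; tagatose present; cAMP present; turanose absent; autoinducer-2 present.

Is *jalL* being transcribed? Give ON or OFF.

ON

Turanose is absent, so FubX is active.
cAMP is present, so YilE is active.
With repressor FubX bound, *ulmR* is not transcribed.
So UlmR is not produced.
Autoinducer-2 is present, so RudG is active.
With repressor RudG bound, *fubA* is not transcribed.
So FubA is not produced.
Homoserine is present, so JovV is active.
No repressor is bound and JovV is active, so *kepM* is transcribed.
So KepM is produced and active.
Itaconate is present, so NolS is inactive.
Tagatose is present, so WexV is inactive.
Required activator NolS is absent, so *quvG* is not transcribed.
So QuvG is not produced.
With repressor KepM bound, *quvX* is not transcribed.
So QuvX is not produced.
Required activator FubA is absent, so *nerY* is not transcribed.
So NerY is not produced.
Required activator NerY is absent, so *jovC* is not transcribed.
So JovC is not produced.
With no repressor bound, *jalL* is transcribed.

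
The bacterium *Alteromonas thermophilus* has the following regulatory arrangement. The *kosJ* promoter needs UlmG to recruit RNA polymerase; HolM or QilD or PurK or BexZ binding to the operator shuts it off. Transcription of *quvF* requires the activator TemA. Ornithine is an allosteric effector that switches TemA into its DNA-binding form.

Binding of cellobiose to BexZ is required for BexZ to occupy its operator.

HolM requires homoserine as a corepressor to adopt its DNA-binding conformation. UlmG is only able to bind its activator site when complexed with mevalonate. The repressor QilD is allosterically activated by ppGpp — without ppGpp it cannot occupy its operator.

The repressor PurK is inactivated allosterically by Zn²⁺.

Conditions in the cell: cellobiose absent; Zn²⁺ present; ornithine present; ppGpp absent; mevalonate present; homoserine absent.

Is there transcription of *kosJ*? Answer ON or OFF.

Mevalonate is present, so UlmG is active.
Homoserine is absent, so HolM is inactive.
ppGpp is absent, so QilD is inactive.
Zn²⁺ is present, so PurK is inactive.
Cellobiose is absent, so BexZ is inactive.
No repressor is bound and UlmG is active, so *kosJ* is transcribed.

ON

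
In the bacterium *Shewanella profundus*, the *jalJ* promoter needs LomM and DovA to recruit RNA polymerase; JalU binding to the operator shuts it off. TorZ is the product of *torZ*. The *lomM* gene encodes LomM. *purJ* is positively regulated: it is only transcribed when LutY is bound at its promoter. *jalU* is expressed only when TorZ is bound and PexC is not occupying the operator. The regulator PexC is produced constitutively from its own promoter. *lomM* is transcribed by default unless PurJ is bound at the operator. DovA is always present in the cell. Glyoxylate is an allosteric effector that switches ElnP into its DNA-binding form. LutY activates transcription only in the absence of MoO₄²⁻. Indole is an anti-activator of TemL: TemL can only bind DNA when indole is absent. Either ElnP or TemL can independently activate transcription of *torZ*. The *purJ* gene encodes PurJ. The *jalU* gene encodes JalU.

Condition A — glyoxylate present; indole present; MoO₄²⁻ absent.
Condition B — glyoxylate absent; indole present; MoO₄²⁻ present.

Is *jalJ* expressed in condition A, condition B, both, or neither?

Condition A:
Glyoxylate is present, so ElnP is active.
Indole is present, so TemL is inactive.
Activator ElnP is present, so *torZ* is transcribed.
So TorZ is produced and active.
PexC is produced constitutively and is active.
With repressor PexC bound, *jalU* is not transcribed.
So JalU is not produced.
MoO₄²⁻ is absent, so LutY is active.
No repressor is bound and LutY is active, so *purJ* is transcribed.
So PurJ is produced and active.
With repressor PurJ bound, *lomM* is not transcribed.
So LomM is not produced.
DovA is produced constitutively and is active.
Required activator LomM is absent, so *jalJ* is not transcribed.
→ *jalJ* is OFF in A.
Condition B:
Glyoxylate is absent, so ElnP is inactive.
Indole is present, so TemL is inactive.
No activator is available at the *torZ* promoter, so *torZ* is not transcribed.
So TorZ is not produced.
PexC is produced constitutively and is active.
With repressor PexC bound, *jalU* is not transcribed.
So JalU is not produced.
MoO₄²⁻ is present, so LutY is inactive.
Required activator LutY is absent, so *purJ* is not transcribed.
So PurJ is not produced.
With no repressor bound, *lomM* is transcribed.
So LomM is produced and active.
DovA is produced constitutively and is active.
No repressor is bound and LomM and DovA are active, so *jalJ* is transcribed.
→ *jalJ* is ON in B.

B only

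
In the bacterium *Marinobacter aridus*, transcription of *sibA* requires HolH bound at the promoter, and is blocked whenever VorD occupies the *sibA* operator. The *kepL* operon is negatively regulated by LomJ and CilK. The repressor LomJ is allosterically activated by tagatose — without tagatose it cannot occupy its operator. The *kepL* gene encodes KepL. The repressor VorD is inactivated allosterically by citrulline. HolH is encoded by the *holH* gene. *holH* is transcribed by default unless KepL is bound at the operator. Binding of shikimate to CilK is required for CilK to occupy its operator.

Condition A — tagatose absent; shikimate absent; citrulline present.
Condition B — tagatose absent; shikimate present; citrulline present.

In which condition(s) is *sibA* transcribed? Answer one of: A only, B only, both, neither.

Condition A:
Tagatose is absent, so LomJ is inactive.
Shikimate is absent, so CilK is inactive.
With no repressor bound, *kepL* is transcribed.
So KepL is produced and active.
With repressor KepL bound, *holH* is not transcribed.
So HolH is not produced.
Citrulline is present, so VorD is inactive.
Required activator HolH is absent, so *sibA* is not transcribed.
→ *sibA* is OFF in A.
Condition B:
Tagatose is absent, so LomJ is inactive.
Shikimate is present, so CilK is active.
With repressor CilK bound, *kepL* is not transcribed.
So KepL is not produced.
With no repressor bound, *holH* is transcribed.
So HolH is produced and active.
Citrulline is present, so VorD is inactive.
No repressor is bound and HolH is active, so *sibA* is transcribed.
→ *sibA* is ON in B.

B only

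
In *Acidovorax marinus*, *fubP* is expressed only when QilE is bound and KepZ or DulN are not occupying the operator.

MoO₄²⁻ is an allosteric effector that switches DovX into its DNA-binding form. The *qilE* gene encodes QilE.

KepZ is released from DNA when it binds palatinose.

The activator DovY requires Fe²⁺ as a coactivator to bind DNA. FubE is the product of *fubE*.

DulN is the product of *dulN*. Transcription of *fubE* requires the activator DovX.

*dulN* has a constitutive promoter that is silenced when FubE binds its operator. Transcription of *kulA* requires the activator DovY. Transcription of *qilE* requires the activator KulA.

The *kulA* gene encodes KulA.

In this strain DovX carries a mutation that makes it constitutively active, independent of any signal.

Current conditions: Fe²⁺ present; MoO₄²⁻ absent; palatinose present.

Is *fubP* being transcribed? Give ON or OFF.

Palatinose is present, so KepZ is inactive.
Fe²⁺ is present, so DovY is active.
No repressor is bound and DovY is active, so *kulA* is transcribed.
So KulA is produced and active.
No repressor is bound and KulA is active, so *qilE* is transcribed.
So QilE is produced and active.
DovX is constitutively active in this strain.
No repressor is bound and DovX is active, so *fubE* is transcribed.
So FubE is produced and active.
With repressor FubE bound, *dulN* is not transcribed.
So DulN is not produced.
No repressor is bound and QilE is active, so *fubP* is transcribed.

ON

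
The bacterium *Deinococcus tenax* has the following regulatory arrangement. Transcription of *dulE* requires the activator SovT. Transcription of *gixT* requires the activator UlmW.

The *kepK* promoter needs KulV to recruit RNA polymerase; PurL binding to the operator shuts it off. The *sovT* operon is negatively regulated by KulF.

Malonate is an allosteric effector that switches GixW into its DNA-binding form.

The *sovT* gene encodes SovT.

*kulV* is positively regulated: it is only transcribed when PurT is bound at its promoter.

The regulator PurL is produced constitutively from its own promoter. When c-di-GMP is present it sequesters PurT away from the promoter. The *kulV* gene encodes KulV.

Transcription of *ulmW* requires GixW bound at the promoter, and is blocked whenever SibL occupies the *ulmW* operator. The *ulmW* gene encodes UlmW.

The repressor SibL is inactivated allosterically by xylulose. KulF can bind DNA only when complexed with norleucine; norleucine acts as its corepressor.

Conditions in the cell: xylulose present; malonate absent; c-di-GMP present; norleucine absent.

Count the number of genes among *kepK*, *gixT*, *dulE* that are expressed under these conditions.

1

PurL is produced constitutively and is active.
c-di-GMP is present, so PurT is inactive.
Required activator PurT is absent, so *kulV* is not transcribed.
So KulV is not produced.
With repressor PurL bound, *kepK* is not transcribed.
→ *kepK* is OFF.
Malonate is absent, so GixW is inactive.
Xylulose is present, so SibL is inactive.
Required activator GixW is absent, so *ulmW* is not transcribed.
So UlmW is not produced.
Required activator UlmW is absent, so *gixT* is not transcribed.
→ *gixT* is OFF.
Norleucine is absent, so KulF is inactive.
With no repressor bound, *sovT* is transcribed.
So SovT is produced and active.
No repressor is bound and SovT is active, so *dulE* is transcribed.
→ *dulE* is ON.
1 of the 3 genes is transcribed.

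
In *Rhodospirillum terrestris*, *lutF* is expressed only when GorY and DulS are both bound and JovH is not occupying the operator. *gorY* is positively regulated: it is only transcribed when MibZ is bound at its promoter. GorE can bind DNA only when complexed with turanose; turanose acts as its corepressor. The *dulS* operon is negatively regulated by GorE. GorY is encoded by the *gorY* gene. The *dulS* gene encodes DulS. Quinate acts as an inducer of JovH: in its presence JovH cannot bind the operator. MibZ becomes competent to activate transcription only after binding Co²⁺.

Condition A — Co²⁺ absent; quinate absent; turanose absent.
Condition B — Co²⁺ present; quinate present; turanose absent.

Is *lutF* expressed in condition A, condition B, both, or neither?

B only

Condition A:
Co²⁺ is absent, so MibZ is inactive.
Required activator MibZ is absent, so *gorY* is not transcribed.
So GorY is not produced.
Quinate is absent, so JovH is active.
Turanose is absent, so GorE is inactive.
With no repressor bound, *dulS* is transcribed.
So DulS is produced and active.
With repressor JovH bound, *lutF* is not transcribed.
→ *lutF* is OFF in A.
Condition B:
Co²⁺ is present, so MibZ is active.
No repressor is bound and MibZ is active, so *gorY* is transcribed.
So GorY is produced and active.
Quinate is present, so JovH is inactive.
Turanose is absent, so GorE is inactive.
With no repressor bound, *dulS* is transcribed.
So DulS is produced and active.
No repressor is bound and GorY and DulS are active, so *lutF* is transcribed.
→ *lutF* is ON in B.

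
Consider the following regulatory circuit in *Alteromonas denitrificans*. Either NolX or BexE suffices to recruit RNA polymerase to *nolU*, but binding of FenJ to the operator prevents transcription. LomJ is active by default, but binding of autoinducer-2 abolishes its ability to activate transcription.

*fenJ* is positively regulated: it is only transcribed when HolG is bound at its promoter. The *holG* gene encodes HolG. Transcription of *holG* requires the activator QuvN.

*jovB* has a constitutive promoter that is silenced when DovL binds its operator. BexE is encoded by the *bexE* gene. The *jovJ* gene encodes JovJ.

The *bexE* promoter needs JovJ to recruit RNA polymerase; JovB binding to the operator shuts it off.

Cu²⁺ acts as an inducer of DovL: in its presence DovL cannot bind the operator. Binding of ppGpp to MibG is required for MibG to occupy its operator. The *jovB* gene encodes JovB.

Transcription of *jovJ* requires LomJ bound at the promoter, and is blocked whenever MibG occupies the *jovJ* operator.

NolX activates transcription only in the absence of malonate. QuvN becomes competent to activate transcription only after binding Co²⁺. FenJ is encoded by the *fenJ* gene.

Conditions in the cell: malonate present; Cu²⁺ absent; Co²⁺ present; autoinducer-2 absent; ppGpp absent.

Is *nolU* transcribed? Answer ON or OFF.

OFF

Malonate is present, so NolX is inactive.
ppGpp is absent, so MibG is inactive.
Autoinducer-2 is absent, so LomJ is active.
No repressor is bound and LomJ is active, so *jovJ* is transcribed.
So JovJ is produced and active.
Cu²⁺ is absent, so DovL is active.
With repressor DovL bound, *jovB* is not transcribed.
So JovB is not produced.
No repressor is bound and JovJ is active, so *bexE* is transcribed.
So BexE is produced and active.
Co²⁺ is present, so QuvN is active.
No repressor is bound and QuvN is active, so *holG* is transcribed.
So HolG is produced and active.
No repressor is bound and HolG is active, so *fenJ* is transcribed.
So FenJ is produced and active.
With repressor FenJ bound, *nolU* is not transcribed.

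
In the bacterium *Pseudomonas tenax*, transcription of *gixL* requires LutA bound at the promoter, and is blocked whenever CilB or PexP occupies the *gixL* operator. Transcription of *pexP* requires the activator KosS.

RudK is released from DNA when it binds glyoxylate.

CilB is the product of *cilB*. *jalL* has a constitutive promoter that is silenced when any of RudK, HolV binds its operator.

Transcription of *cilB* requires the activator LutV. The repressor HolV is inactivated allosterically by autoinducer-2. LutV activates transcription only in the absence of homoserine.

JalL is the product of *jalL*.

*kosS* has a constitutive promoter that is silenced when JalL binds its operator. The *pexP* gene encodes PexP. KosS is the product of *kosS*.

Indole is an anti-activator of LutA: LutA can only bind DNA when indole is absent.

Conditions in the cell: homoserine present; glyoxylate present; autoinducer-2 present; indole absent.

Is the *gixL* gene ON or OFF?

Homoserine is present, so LutV is inactive.
Required activator LutV is absent, so *cilB* is not transcribed.
So CilB is not produced.
Indole is absent, so LutA is active.
Glyoxylate is present, so RudK is inactive.
Autoinducer-2 is present, so HolV is inactive.
With no repressor bound, *jalL* is transcribed.
So JalL is produced and active.
With repressor JalL bound, *kosS* is not transcribed.
So KosS is not produced.
Required activator KosS is absent, so *pexP* is not transcribed.
So PexP is not produced.
No repressor is bound and LutA is active, so *gixL* is transcribed.

ON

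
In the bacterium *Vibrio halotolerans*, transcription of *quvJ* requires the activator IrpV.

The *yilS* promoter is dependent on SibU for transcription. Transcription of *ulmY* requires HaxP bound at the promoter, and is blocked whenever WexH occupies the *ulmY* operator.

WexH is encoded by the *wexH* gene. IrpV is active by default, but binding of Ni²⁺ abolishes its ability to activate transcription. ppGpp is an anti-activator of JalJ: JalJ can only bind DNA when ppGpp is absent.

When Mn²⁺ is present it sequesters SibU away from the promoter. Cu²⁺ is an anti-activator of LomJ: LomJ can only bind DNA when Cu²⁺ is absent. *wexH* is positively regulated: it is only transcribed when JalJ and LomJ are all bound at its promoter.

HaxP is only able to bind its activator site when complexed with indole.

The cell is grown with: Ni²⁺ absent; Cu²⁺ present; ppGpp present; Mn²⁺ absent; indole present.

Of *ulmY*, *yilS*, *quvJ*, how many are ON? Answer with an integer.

3

Indole is present, so HaxP is active.
ppGpp is present, so JalJ is inactive.
Cu²⁺ is present, so LomJ is inactive.
Required activator JalJ is absent, so *wexH* is not transcribed.
So WexH is not produced.
No repressor is bound and HaxP is active, so *ulmY* is transcribed.
→ *ulmY* is ON.
Mn²⁺ is absent, so SibU is active.
No repressor is bound and SibU is active, so *yilS* is transcribed.
→ *yilS* is ON.
Ni²⁺ is absent, so IrpV is active.
No repressor is bound and IrpV is active, so *quvJ* is transcribed.
→ *quvJ* is ON.
3 of the 3 genes are transcribed.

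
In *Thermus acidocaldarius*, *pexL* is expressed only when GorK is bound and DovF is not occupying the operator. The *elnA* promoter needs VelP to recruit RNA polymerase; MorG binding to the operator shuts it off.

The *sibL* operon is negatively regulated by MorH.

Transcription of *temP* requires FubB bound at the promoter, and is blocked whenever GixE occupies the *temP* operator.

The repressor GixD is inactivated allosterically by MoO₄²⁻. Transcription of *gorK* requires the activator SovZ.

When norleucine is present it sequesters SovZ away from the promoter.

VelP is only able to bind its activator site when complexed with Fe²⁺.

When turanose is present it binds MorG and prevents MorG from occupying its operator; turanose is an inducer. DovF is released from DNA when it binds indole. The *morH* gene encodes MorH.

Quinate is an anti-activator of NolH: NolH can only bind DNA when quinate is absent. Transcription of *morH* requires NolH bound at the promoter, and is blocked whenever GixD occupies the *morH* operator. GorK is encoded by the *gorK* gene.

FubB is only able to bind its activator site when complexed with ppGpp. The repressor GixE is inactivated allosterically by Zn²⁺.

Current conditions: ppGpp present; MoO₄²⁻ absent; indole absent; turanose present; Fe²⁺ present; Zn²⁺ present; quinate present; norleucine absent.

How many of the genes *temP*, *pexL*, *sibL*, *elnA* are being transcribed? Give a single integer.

3

ppGpp is present, so FubB is active.
Zn²⁺ is present, so GixE is inactive.
No repressor is bound and FubB is active, so *temP* is transcribed.
→ *temP* is ON.
Indole is absent, so DovF is active.
Norleucine is absent, so SovZ is active.
No repressor is bound and SovZ is active, so *gorK* is transcribed.
So GorK is produced and active.
With repressor DovF bound, *pexL* is not transcribed.
→ *pexL* is OFF.
MoO₄²⁻ is absent, so GixD is active.
Quinate is present, so NolH is inactive.
With repressor GixD bound, *morH* is not transcribed.
So MorH is not produced.
With no repressor bound, *sibL* is transcribed.
→ *sibL* is ON.
Fe²⁺ is present, so VelP is active.
Turanose is present, so MorG is inactive.
No repressor is bound and VelP is active, so *elnA* is transcribed.
→ *elnA* is ON.
3 of the 4 genes are transcribed.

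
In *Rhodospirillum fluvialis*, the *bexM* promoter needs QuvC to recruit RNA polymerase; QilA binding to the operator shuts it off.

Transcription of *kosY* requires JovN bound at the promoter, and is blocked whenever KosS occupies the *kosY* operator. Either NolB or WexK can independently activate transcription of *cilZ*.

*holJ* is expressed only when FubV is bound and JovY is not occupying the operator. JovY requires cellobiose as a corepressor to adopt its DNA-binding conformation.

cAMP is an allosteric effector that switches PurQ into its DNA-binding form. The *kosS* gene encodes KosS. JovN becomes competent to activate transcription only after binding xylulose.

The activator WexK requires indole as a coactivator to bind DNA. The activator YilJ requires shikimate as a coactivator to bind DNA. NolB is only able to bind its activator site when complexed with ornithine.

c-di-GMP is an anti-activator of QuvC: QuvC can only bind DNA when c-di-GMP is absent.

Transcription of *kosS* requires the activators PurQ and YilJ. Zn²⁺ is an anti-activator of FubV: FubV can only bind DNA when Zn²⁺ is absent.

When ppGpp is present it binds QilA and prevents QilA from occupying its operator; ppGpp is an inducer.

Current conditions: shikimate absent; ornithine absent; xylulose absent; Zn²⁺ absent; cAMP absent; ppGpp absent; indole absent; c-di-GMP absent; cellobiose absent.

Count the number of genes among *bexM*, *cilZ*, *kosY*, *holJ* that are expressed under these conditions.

c-di-GMP is absent, so QuvC is active.
ppGpp is absent, so QilA is active.
With repressor QilA bound, *bexM* is not transcribed.
→ *bexM* is OFF.
Ornithine is absent, so NolB is inactive.
Indole is absent, so WexK is inactive.
No activator is available at the *cilZ* promoter, so *cilZ* is not transcribed.
→ *cilZ* is OFF.
cAMP is absent, so PurQ is inactive.
Shikimate is absent, so YilJ is inactive.
Required activator PurQ is absent, so *kosS* is not transcribed.
So KosS is not produced.
Xylulose is absent, so JovN is inactive.
Required activator JovN is absent, so *kosY* is not transcribed.
→ *kosY* is OFF.
Zn²⁺ is absent, so FubV is active.
Cellobiose is absent, so JovY is inactive.
No repressor is bound and FubV is active, so *holJ* is transcribed.
→ *holJ* is ON.
1 of the 4 genes is transcribed.

1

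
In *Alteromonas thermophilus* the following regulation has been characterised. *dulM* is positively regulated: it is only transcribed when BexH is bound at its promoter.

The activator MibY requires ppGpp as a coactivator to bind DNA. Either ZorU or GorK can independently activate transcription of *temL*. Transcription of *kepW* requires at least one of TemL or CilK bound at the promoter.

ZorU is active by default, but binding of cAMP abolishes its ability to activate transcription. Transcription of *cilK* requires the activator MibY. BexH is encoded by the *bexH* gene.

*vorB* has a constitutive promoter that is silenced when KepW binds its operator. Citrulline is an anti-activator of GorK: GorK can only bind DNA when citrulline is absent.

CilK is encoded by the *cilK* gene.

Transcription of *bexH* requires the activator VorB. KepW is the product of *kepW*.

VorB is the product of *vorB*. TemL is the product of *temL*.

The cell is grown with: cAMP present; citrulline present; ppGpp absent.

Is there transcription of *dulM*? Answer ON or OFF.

cAMP is present, so ZorU is inactive.
Citrulline is present, so GorK is inactive.
No activator is available at the *temL* promoter, so *temL* is not transcribed.
So TemL is not produced.
ppGpp is absent, so MibY is inactive.
Required activator MibY is absent, so *cilK* is not transcribed.
So CilK is not produced.
No activator is available at the *kepW* promoter, so *kepW* is not transcribed.
So KepW is not produced.
With no repressor bound, *vorB* is transcribed.
So VorB is produced and active.
No repressor is bound and VorB is active, so *bexH* is transcribed.
So BexH is produced and active.
No repressor is bound and BexH is active, so *dulM* is transcribed.

ON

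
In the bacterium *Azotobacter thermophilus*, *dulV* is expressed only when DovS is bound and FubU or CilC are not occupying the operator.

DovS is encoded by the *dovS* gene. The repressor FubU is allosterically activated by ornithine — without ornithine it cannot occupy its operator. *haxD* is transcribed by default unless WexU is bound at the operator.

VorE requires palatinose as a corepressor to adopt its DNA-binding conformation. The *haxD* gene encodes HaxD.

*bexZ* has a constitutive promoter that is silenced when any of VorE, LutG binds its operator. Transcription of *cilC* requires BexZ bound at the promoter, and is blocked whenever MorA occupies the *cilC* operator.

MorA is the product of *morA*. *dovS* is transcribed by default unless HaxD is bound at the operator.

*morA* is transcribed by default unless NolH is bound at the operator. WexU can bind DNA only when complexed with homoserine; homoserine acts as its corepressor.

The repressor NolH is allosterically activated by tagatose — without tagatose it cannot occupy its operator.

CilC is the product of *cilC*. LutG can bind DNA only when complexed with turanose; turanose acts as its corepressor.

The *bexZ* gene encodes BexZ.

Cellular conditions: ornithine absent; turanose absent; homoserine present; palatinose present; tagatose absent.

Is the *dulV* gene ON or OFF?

ON

Ornithine is absent, so FubU is inactive.
Tagatose is absent, so NolH is inactive.
With no repressor bound, *morA* is transcribed.
So MorA is produced and active.
Palatinose is present, so VorE is active.
Turanose is absent, so LutG is inactive.
With repressor VorE bound, *bexZ* is not transcribed.
So BexZ is not produced.
With repressor MorA bound, *cilC* is not transcribed.
So CilC is not produced.
Homoserine is present, so WexU is active.
With repressor WexU bound, *haxD* is not transcribed.
So HaxD is not produced.
With no repressor bound, *dovS* is transcribed.
So DovS is produced and active.
No repressor is bound and DovS is active, so *dulV* is transcribed.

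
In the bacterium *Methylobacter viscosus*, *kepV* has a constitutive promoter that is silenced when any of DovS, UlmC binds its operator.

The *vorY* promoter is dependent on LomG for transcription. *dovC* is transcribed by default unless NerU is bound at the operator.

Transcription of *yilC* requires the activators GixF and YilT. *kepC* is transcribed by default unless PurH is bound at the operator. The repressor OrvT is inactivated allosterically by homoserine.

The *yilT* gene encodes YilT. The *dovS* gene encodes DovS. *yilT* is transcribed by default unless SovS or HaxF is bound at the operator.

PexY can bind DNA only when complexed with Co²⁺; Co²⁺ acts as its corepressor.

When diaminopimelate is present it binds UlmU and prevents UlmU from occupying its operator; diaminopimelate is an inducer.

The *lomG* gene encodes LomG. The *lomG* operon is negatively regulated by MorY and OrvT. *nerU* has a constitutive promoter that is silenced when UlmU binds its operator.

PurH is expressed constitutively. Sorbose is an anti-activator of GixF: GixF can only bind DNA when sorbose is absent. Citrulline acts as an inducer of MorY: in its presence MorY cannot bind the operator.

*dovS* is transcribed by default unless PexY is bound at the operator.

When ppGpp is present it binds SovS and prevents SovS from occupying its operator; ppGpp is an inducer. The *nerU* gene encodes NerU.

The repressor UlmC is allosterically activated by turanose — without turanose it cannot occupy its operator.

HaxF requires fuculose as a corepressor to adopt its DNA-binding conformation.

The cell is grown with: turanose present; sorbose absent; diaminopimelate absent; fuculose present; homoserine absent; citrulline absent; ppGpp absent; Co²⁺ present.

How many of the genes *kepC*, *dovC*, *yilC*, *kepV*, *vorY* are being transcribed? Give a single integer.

PurH is produced constitutively and is active.
With repressor PurH bound, *kepC* is not transcribed.
→ *kepC* is OFF.
Diaminopimelate is absent, so UlmU is active.
With repressor UlmU bound, *nerU* is not transcribed.
So NerU is not produced.
With no repressor bound, *dovC* is transcribed.
→ *dovC* is ON.
Sorbose is absent, so GixF is active.
ppGpp is absent, so SovS is active.
Fuculose is present, so HaxF is active.
With repressor SovS bound, *yilT* is not transcribed.
So YilT is not produced.
Required activator YilT is absent, so *yilC* is not transcribed.
→ *yilC* is OFF.
Co²⁺ is present, so PexY is active.
With repressor PexY bound, *dovS* is not transcribed.
So DovS is not produced.
Turanose is present, so UlmC is active.
With repressor UlmC bound, *kepV* is not transcribed.
→ *kepV* is OFF.
Citrulline is absent, so MorY is active.
Homoserine is absent, so OrvT is active.
With repressor MorY bound, *lomG* is not transcribed.
So LomG is not produced.
Required activator LomG is absent, so *vorY* is not transcribed.
→ *vorY* is OFF.
1 of the 5 genes is transcribed.

1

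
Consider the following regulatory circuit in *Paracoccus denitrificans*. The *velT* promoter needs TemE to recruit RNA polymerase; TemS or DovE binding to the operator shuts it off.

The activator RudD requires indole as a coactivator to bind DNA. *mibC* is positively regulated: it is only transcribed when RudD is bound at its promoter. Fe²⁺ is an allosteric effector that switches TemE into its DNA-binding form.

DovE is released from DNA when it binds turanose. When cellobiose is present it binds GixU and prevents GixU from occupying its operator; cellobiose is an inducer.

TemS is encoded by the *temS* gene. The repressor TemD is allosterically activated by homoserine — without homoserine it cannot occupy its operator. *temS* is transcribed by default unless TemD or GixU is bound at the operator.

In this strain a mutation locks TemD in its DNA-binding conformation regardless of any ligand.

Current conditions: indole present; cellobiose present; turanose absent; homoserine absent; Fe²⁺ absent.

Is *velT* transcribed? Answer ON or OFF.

OFF

TemD is constitutively active in this strain.
Cellobiose is present, so GixU is inactive.
With repressor TemD bound, *temS* is not transcribed.
So TemS is not produced.
Fe²⁺ is absent, so TemE is inactive.
Turanose is absent, so DovE is active.
With repressor DovE bound, *velT* is not transcribed.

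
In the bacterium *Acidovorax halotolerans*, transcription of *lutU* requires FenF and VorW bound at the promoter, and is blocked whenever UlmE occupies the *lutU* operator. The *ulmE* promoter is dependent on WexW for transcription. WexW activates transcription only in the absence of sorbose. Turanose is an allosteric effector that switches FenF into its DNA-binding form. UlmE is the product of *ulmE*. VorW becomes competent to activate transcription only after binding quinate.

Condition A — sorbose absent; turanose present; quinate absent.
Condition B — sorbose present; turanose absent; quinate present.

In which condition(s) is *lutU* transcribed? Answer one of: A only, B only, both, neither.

Condition A:
Sorbose is absent, so WexW is active.
No repressor is bound and WexW is active, so *ulmE* is transcribed.
So UlmE is produced and active.
Turanose is present, so FenF is active.
Quinate is absent, so VorW is inactive.
With repressor UlmE bound, *lutU* is not transcribed.
→ *lutU* is OFF in A.
Condition B:
Sorbose is present, so WexW is inactive.
Required activator WexW is absent, so *ulmE* is not transcribed.
So UlmE is not produced.
Turanose is absent, so FenF is inactive.
Quinate is present, so VorW is active.
Required activator FenF is absent, so *lutU* is not transcribed.
→ *lutU* is OFF in B.

neither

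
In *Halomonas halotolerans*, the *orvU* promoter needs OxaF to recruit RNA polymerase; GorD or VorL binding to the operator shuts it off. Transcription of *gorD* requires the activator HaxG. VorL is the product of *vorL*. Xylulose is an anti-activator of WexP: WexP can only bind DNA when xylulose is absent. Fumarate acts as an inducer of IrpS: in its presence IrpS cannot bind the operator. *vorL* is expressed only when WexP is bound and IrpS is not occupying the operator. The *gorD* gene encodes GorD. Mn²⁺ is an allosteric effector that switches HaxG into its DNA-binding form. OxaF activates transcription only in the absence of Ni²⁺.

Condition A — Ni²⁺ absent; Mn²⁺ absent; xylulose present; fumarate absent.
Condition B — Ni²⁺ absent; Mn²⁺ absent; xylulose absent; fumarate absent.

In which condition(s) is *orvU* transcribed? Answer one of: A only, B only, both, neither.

Condition A:
Ni²⁺ is absent, so OxaF is active.
Mn²⁺ is absent, so HaxG is inactive.
Required activator HaxG is absent, so *gorD* is not transcribed.
So GorD is not produced.
Xylulose is present, so WexP is inactive.
Fumarate is absent, so IrpS is active.
With repressor IrpS bound, *vorL* is not transcribed.
So VorL is not produced.
No repressor is bound and OxaF is active, so *orvU* is transcribed.
→ *orvU* is ON in A.
Condition B:
Ni²⁺ is absent, so OxaF is active.
Mn²⁺ is absent, so HaxG is inactive.
Required activator HaxG is absent, so *gorD* is not transcribed.
So GorD is not produced.
Xylulose is absent, so WexP is active.
Fumarate is absent, so IrpS is active.
With repressor IrpS bound, *vorL* is not transcribed.
So VorL is not produced.
No repressor is bound and OxaF is active, so *orvU* is transcribed.
→ *orvU* is ON in B.

both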